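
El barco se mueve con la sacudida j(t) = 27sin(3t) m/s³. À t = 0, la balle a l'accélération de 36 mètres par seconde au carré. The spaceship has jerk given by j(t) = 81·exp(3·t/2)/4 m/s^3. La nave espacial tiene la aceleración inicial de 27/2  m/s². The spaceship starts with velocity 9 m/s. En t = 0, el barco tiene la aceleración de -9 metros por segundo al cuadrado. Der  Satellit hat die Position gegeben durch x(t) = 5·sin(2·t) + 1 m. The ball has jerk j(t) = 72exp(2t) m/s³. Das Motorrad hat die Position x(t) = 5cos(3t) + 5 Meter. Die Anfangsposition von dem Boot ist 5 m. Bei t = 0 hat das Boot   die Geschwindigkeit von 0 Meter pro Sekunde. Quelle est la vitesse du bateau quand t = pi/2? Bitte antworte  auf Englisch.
To solve this, we need to take 2 integrals of our jerk equation j(t) = 27·sin(3·t). Integrating jerk and using the initial condition a(0) = -9, we get a(t) = -9·cos(3·t). Taking ∫a(t)dt and applying v(0) = 0, we find v(t) = -3·sin(3·t). From the given velocity equation v(t) = -3·sin(3·t), we substitute t = pi/2 to get v = 3.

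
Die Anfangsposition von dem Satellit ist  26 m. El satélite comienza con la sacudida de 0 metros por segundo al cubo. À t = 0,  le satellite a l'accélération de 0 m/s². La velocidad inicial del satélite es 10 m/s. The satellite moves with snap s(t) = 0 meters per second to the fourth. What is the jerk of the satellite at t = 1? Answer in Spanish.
Debemos encontrar la antiderivada de nuestra ecuación del snap s(t) = 0 1 vez. Integrando el snap y usando la condición inicial j(0) = 0, obtenemos j(t) = 0. De la ecuación de la sacudida j(t) = 0, sustituimos t = 1 para obtener j = 0.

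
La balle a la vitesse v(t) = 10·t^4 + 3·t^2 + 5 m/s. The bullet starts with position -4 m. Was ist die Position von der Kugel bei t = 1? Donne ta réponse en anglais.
To solve this, we need to take 1 antiderivative of our velocity equation v(t) = 10·t^4 + 3·t^2 + 5. Integrating velocity and using the initial condition x(0) = -4, we get x(t) = 2·t^5 + t^3 + 5·t - 4. Using x(t) = 2·t^5 + t^3 + 5·t - 4 and substituting t = 1, we find x = 4.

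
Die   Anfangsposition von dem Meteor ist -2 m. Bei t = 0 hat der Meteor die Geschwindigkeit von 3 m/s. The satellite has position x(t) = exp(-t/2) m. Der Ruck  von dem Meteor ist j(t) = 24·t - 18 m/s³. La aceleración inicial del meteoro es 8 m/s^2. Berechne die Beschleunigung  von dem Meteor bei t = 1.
Wir müssen das Integral unserer Gleichung für den Ruck j(t) = 24·t - 18 1-mal finden. Das Integral von dem Ruck ist die Beschleunigung. Mit a(0) = 8 erhalten wir a(t) = 12·t^2 - 18·t + 8. Wir haben die Beschleunigung a(t) = 12·t^2 - 18·t + 8. Durch Einsetzen von t = 1: a(1) = 2.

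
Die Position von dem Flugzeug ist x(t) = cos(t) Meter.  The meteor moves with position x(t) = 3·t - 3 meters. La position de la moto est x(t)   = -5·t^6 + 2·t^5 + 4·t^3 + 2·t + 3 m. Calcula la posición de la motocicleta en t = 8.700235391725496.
Usando x(t) = -5·t^6 + 2·t^5 + 4·t^3 + 2·t + 3 y sustituyendo t = 8.700235391725496, encontramos x = -2066130.70465175.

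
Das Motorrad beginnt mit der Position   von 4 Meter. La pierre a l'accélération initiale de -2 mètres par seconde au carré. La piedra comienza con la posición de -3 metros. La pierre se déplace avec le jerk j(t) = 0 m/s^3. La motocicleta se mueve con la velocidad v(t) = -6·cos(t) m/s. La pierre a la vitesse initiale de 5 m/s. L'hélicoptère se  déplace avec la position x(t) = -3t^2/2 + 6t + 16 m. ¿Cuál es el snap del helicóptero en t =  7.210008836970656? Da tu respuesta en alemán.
Ausgehend von der Position x(t) = -3·t^2/2 + 6·t + 16, nehmen wir 4 Ableitungen. Durch Ableiten von der Position erhalten wir die Geschwindigkeit: v(t) = 6 - 3·t. Durch Ableiten von der Geschwindigkeit erhalten wir die Beschleunigung: a(t) = -3. Durch Ableiten von der Beschleunigung erhalten wir den Ruck: j(t) = 0. Durch Ableiten von dem Ruck erhalten wir den Snap: s(t) = 0. Wir haben den Snap s(t) = 0. Durch Einsetzen von t = 7.210008836970656: s(7.210008836970656) = 0.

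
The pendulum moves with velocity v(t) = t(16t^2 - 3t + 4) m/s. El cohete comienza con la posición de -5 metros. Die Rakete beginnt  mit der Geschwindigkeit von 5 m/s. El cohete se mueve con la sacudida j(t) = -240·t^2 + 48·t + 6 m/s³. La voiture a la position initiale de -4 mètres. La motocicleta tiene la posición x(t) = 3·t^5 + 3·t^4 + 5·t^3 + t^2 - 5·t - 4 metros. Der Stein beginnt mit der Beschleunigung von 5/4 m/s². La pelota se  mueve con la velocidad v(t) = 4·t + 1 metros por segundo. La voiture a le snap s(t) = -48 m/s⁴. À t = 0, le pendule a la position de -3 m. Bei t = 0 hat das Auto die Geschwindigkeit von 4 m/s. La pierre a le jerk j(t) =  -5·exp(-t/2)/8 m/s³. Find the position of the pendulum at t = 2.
Starting from velocity v(t) = t·(16·t^2 - 3·t + 4), we take 1 antiderivative. Taking ∫v(t)dt and applying x(0) = -3, we find x(t) = 4·t^4 - t^3 + 2·t^2 - 3. Using x(t) = 4·t^4 - t^3 + 2·t^2 - 3 and substituting t = 2, we find x = 61.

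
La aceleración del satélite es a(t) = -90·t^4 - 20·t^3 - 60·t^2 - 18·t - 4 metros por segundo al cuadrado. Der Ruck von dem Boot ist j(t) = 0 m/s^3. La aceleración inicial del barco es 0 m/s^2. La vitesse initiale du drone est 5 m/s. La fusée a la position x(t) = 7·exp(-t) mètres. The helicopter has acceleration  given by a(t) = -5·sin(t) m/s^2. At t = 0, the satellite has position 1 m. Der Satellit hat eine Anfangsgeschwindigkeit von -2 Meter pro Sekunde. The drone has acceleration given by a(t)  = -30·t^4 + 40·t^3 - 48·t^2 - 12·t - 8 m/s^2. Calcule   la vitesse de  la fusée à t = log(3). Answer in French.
Nous devons dériver notre équation de la position x(t) = 7·exp(-t) 1 fois. La dérivée de la position donne la vitesse: v(t) = -7·exp(-t). En utilisant v(t) = -7·exp(-t) et en substituant t = log(3), nous trouvons v = -7/3.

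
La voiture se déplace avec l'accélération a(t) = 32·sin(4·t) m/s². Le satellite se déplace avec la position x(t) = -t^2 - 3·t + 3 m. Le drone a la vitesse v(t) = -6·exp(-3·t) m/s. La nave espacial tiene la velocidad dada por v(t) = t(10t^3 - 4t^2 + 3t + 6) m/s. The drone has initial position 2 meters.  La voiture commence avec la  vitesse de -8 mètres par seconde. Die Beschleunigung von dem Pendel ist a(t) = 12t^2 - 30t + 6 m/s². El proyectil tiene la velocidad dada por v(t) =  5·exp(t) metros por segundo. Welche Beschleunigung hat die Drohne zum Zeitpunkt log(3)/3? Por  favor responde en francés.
Nous devons dériver notre équation de la vitesse v(t) = -6·exp(-3·t) 1 fois. La dérivée de la vitesse donne l'accélération: a(t) = 18·exp(-3·t). En utilisant a(t) = 18·exp(-3·t) et en substituant t = log(3)/3, nous trouvons a = 6.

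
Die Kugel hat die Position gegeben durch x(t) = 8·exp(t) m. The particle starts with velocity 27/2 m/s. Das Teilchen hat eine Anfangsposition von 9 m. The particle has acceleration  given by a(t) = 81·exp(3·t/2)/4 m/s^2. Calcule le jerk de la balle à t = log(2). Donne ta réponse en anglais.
Starting from position x(t) = 8·exp(t), we take 3 derivatives. The derivative of position gives velocity: v(t) = 8·exp(t). Differentiating velocity, we get acceleration: a(t) = 8·exp(t). Differentiating acceleration, we get jerk: j(t) = 8·exp(t). Using j(t) = 8·exp(t) and substituting t = log(2), we find j = 16.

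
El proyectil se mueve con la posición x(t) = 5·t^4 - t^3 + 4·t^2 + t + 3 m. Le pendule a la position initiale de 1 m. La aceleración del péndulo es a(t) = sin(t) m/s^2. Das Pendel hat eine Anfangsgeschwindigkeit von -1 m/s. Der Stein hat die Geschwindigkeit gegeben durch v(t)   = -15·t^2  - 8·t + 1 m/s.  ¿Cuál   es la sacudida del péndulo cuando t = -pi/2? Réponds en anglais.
We must differentiate our acceleration equation a(t) = sin(t) 1 time. Differentiating acceleration, we get jerk: j(t) = cos(t). We have jerk j(t) = cos(t). Substituting t = -pi/2: j(-pi/2) = 0.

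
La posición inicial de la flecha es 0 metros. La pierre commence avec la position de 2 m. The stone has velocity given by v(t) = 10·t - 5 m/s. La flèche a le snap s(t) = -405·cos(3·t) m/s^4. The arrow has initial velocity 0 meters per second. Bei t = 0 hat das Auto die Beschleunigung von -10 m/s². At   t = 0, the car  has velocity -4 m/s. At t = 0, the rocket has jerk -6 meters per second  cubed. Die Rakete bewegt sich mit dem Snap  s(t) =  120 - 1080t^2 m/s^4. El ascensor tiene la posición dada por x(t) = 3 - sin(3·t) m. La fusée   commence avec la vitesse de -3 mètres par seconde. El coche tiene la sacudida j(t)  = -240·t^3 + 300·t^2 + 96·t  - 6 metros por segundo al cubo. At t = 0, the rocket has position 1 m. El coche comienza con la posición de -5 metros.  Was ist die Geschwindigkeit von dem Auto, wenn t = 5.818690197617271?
Ausgehend von dem Ruck j(t) = -240·t^3 + 300·t^2 + 96·t - 6, nehmen wir 2 Stammfunktionen. Die Stammfunktion von dem Ruck ist die Beschleunigung. Mit a(0) = -10 erhalten wir a(t) = -60·t^4 + 100·t^3 + 48·t^2 - 6·t - 10. Mit ∫a(t)dt und Anwendung von v(0) = -4, finden wir v(t) = -12·t^5 + 25·t^4 + 16·t^3 - 3·t^2 - 10·t - 4. Aus der Gleichung für die Geschwindigkeit v(t) = -12·t^5 + 25·t^4 + 16·t^3 - 3·t^2 - 10·t - 4, setzen wir t = 5.818690197617271 ein und erhalten v = -48394.0776193234.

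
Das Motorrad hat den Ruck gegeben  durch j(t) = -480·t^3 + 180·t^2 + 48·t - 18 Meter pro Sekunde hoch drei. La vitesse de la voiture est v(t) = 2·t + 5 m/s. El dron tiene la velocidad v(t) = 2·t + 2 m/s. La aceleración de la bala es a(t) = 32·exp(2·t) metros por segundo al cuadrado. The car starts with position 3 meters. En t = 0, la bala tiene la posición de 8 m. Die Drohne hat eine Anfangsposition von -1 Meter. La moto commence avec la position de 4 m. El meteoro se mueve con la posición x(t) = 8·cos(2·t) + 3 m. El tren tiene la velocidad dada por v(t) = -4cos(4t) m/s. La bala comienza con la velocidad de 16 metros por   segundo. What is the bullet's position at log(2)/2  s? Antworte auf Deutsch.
Ausgehend von der Beschleunigung a(t) = 32·exp(2·t), nehmen wir 2 Stammfunktionen. Durch Integration von der Beschleunigung und Verwendung der Anfangsbedingung v(0) = 16, erhalten wir v(t) = 16·exp(2·t). Durch Integration von der Geschwindigkeit und Verwendung der Anfangsbedingung x(0) = 8, erhalten wir x(t) = 8·exp(2·t). Mit x(t) = 8·exp(2·t) und Einsetzen von t = log(2)/2, finden wir x = 16.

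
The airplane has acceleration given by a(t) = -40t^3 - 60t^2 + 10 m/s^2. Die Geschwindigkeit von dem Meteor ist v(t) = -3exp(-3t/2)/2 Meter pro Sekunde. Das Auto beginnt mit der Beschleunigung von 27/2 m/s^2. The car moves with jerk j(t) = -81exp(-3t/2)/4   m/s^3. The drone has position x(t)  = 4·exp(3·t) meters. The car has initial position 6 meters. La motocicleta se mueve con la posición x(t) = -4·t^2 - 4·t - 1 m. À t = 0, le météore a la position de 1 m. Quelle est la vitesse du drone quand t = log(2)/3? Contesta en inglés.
Starting from position x(t) = 4·exp(3·t), we take 1 derivative. Differentiating position, we get velocity: v(t) = 12·exp(3·t). From the given velocity equation v(t) = 12·exp(3·t), we substitute t = log(2)/3 to get v = 24.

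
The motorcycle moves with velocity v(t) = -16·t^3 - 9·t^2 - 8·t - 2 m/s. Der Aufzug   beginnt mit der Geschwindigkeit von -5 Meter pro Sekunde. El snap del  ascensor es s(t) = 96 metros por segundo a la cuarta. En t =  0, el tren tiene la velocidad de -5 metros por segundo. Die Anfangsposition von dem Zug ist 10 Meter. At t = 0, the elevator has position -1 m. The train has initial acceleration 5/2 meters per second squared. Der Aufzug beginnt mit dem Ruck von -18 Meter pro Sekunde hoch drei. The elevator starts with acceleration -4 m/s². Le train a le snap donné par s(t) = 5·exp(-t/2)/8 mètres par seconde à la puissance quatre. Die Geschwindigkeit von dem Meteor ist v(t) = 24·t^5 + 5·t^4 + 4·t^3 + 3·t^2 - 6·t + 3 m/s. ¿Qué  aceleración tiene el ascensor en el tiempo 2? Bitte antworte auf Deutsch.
Wir müssen unsere Gleichung für den Snap s(t) = 96 2-mal integrieren. Das Integral von dem Snap ist der Ruck. Mit j(0) = -18 erhalten wir j(t) = 96·t - 18. Durch Integration von dem Ruck und Verwendung der Anfangsbedingung a(0) = -4, erhalten wir a(t) = 48·t^2 - 18·t - 4. Aus der Gleichung für die Beschleunigung a(t) = 48·t^2 - 18·t - 4, setzen wir t = 2 ein und erhalten a = 152.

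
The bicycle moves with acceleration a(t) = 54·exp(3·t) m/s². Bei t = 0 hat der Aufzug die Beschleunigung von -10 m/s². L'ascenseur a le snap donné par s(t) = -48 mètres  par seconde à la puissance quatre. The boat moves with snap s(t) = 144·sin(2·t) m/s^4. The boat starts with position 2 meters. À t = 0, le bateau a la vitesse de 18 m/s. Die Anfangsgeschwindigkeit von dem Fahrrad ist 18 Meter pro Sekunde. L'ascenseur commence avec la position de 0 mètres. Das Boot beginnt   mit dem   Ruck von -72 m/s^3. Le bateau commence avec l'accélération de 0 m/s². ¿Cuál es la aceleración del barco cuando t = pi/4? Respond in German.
Ausgehend von dem Snap s(t) = 144·sin(2·t), nehmen wir 2 Stammfunktionen. Mit ∫s(t)dt und Anwendung von j(0) = -72, finden wir j(t) = -72·cos(2·t). Das Integral von dem Ruck, mit a(0) = 0, ergibt die Beschleunigung: a(t) = -36·sin(2·t). Aus der Gleichung für die Beschleunigung a(t) = -36·sin(2·t), setzen wir t = pi/4 ein und erhalten a = -36.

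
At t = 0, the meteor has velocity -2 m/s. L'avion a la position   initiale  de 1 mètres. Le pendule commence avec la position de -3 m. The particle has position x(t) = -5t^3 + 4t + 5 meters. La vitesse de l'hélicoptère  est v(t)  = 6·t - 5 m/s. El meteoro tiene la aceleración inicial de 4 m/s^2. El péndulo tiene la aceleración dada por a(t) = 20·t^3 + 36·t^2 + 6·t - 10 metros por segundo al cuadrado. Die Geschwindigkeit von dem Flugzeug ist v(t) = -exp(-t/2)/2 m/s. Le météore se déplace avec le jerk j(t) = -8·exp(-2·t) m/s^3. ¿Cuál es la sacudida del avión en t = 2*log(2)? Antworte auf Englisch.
Starting from velocity v(t) = -exp(-t/2)/2, we take 2 derivatives. The derivative of velocity gives acceleration: a(t) = exp(-t/2)/4. Taking d/dt of a(t), we find j(t) = -exp(-t/2)/8. From the given jerk equation j(t) = -exp(-t/2)/8, we substitute t = 2*log(2) to get j = -1/16.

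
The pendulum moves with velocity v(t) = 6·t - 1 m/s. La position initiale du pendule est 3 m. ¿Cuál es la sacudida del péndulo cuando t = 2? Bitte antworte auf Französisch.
Pour résoudre ceci, nous devons prendre 2 dérivées de notre équation de la vitesse v(t) = 6·t - 1. La dérivée de la vitesse donne l'accélération: a(t) = 6. La dérivée de l'accélération donne le jerk: j(t) = 0. De l'équation du jerk j(t) = 0, nous substituons t = 2 pour obtenir j = 0.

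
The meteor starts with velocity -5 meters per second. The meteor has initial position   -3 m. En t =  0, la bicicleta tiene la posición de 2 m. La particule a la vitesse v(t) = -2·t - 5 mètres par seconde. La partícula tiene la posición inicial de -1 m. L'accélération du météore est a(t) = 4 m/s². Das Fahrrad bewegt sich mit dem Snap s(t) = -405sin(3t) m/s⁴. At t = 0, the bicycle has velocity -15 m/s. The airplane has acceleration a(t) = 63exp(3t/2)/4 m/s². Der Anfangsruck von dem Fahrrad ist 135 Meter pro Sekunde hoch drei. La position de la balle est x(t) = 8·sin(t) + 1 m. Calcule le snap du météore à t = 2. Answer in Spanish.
Para resolver esto, necesitamos tomar 2 derivadas de nuestra ecuación de la aceleración a(t) = 4. La derivada de la aceleración da la sacudida: j(t) = 0. Derivando la sacudida, obtenemos el snap: s(t) = 0. Usando s(t) = 0 y sustituyendo t = 2, encontramos s = 0.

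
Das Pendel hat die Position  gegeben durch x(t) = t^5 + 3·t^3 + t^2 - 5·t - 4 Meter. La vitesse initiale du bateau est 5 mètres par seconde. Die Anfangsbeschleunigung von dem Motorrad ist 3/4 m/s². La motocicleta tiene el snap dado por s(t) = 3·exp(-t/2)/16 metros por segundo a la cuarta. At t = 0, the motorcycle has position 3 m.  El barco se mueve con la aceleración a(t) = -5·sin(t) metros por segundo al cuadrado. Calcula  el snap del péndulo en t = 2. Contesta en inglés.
We must differentiate our position equation x(t) = t^5 + 3·t^3 + t^2 - 5·t - 4 4 times. The derivative of position gives velocity: v(t) = 5·t^4 + 9·t^2 + 2·t - 5. The derivative of velocity gives acceleration: a(t) = 20·t^3 + 18·t + 2. Differentiating acceleration, we get jerk: j(t) = 60·t^2 + 18. Differentiating jerk, we get snap: s(t) = 120·t. We have snap s(t) = 120·t. Substituting t = 2: s(2) = 240.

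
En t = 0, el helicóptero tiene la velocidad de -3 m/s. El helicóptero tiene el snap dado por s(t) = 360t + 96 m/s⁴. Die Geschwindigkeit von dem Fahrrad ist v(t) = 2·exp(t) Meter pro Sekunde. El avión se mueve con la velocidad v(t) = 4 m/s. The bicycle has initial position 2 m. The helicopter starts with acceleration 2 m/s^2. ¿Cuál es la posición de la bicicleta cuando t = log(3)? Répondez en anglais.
To find the answer, we compute 1 integral of v(t) = 2·exp(t). The antiderivative of velocity, with x(0) = 2, gives position: x(t) = 2·exp(t). We have position x(t) = 2·exp(t). Substituting t = log(3): x(log(3)) = 6.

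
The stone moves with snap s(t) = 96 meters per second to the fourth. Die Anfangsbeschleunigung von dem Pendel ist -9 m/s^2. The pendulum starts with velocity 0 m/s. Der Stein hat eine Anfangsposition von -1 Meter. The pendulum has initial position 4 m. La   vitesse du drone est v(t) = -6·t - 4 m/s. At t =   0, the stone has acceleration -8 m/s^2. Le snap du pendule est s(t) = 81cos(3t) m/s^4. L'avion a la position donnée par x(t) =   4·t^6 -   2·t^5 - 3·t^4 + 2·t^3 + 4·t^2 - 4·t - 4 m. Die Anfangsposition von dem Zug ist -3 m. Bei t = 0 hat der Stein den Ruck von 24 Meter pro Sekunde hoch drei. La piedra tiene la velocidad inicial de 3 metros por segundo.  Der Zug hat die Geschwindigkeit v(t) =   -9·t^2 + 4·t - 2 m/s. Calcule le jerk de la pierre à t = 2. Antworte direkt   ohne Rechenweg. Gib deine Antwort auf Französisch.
j(2) = 216.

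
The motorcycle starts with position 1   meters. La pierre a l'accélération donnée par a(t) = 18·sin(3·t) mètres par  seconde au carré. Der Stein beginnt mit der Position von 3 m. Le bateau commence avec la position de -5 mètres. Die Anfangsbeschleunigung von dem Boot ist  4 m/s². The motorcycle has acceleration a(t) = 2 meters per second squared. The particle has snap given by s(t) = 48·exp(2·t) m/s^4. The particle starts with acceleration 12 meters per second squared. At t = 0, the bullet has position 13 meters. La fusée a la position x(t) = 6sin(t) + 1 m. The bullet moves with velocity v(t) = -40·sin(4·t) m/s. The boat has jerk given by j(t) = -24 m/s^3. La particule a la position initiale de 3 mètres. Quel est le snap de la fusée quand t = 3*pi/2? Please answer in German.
Um dies zu lösen, müssen wir 4 Ableitungen unserer Gleichung für die Position x(t) = 6·sin(t) + 1 nehmen. Mit d/dt von x(t) finden wir v(t) = 6·cos(t). Mit d/dt von v(t) finden wir a(t) = -6·sin(t). Durch Ableiten von der Beschleunigung erhalten wir den Ruck: j(t) = -6·cos(t). Durch Ableiten von dem Ruck erhalten wir den Snap: s(t) = 6·sin(t). Aus der Gleichung für den Snap s(t) = 6·sin(t), setzen wir t = 3*pi/2 ein und erhalten s = -6.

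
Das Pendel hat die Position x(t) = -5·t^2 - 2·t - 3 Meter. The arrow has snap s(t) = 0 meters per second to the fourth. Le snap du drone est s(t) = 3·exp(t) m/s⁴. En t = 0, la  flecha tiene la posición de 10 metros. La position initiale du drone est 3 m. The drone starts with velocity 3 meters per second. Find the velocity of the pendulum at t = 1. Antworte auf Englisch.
To solve this, we need to take 1 derivative of our position equation x(t) = -5·t^2 - 2·t - 3. Differentiating position, we get velocity: v(t) = -10·t - 2. Using v(t) = -10·t - 2 and substituting t = 1, we find v = -12.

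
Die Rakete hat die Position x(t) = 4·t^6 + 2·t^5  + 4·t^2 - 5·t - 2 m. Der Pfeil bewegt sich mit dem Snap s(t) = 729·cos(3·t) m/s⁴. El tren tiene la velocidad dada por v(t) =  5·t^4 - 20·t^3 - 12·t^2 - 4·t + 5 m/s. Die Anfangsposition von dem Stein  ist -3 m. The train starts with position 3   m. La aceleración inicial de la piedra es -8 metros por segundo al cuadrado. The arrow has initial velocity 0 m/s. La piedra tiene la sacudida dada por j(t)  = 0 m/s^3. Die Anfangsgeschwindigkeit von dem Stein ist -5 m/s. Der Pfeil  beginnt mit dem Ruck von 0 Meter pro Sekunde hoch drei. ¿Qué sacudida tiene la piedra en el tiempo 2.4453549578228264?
Usando j(t) = 0 y sustituyendo t = 2.4453549578228264, encontramos j = 0.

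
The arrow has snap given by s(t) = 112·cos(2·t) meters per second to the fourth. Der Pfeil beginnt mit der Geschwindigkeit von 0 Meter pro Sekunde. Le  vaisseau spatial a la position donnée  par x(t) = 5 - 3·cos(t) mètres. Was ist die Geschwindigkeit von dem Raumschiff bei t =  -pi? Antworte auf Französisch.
En partant de la position x(t) = 5 - 3·cos(t), nous prenons 1 dérivée. En prenant d/dt de x(t), nous trouvons v(t) = 3·sin(t). En utilisant v(t) = 3·sin(t) et en substituant t = -pi, nous trouvons v = 0.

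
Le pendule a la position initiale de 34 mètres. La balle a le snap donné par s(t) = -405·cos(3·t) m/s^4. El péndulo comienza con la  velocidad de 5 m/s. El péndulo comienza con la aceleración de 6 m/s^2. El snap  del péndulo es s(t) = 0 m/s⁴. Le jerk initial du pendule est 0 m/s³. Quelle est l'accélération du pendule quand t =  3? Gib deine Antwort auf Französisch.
Pour résoudre ceci, nous devons prendre 2 primitives de notre équation du snap s(t) = 0. En intégrant le snap et en utilisant la condition initiale j(0) = 0, nous obtenons j(t) = 0. En prenant ∫j(t)dt et en appliquant a(0) = 6, nous trouvons a(t) = 6. En utilisant a(t) = 6 et en substituant t = 3, nous trouvons a = 6.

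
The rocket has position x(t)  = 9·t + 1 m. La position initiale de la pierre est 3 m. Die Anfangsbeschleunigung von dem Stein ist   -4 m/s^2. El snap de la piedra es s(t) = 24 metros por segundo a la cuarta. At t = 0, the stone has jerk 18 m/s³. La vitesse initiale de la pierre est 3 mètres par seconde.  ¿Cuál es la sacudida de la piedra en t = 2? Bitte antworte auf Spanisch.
Debemos encontrar la antiderivada de nuestra ecuación del snap s(t) = 24 1 vez. La integral del snap, con j(0) = 18, da la sacudida: j(t) = 24·t + 18. Usando j(t) = 24·t + 18 y sustituyendo t = 2, encontramos j = 66.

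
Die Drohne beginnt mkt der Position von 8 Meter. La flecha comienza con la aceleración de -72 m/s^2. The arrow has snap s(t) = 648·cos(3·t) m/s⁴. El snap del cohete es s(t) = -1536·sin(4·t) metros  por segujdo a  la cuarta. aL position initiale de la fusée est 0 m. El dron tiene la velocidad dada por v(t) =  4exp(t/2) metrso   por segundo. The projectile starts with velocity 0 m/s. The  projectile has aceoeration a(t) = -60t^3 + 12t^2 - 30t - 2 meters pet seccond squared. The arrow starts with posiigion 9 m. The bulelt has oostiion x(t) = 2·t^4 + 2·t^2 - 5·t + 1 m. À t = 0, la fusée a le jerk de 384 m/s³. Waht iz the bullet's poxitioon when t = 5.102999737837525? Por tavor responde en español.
Tenemos la posición x(t) = 2·t^4 + 2·t^2 - 5·t + 1. Sustituyendo t = 5.102999737837525: x(5.102999737837525) = 1383.79256944117.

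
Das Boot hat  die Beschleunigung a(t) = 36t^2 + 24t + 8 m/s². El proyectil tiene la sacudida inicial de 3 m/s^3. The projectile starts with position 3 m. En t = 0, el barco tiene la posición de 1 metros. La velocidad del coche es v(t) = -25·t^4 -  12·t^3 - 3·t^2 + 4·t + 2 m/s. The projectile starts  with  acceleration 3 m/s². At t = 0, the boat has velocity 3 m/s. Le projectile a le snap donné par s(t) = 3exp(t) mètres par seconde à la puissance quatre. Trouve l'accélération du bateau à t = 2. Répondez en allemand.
Wir haben die Beschleunigung a(t) = 36·t^2 + 24·t + 8. Durch Einsetzen von t = 2: a(2) = 200.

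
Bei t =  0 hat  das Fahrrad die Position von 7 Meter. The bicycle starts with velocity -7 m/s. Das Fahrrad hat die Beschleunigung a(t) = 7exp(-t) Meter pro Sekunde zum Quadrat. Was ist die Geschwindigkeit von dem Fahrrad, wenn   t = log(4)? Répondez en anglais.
Starting from acceleration a(t) = 7·exp(-t), we take 1 integral. The integral of acceleration, with v(0) = -7, gives velocity: v(t) = -7·exp(-t). Using v(t) = -7·exp(-t) and substituting t = log(4), we find v = -7/4.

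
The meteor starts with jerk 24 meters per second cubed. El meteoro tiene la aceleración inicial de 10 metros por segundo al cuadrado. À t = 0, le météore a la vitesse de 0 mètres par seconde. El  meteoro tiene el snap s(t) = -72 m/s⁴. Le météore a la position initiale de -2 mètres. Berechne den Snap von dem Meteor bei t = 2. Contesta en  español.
De la ecuación del snap s(t) = -72, sustituimos t = 2 para obtener s = -72.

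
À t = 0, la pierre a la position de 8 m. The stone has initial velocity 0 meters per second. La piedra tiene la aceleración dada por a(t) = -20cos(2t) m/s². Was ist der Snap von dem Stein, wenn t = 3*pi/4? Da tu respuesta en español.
Para resolver esto, necesitamos tomar 2 derivadas de nuestra ecuación de la aceleración a(t) = -20·cos(2·t). La derivada de la aceleración da la sacudida: j(t) = 40·sin(2·t). Derivando la sacudida, obtenemos el snap: s(t) = 80·cos(2·t). De la ecuación del snap s(t) = 80·cos(2·t), sustituimos t = 3*pi/4 para obtener s = 0.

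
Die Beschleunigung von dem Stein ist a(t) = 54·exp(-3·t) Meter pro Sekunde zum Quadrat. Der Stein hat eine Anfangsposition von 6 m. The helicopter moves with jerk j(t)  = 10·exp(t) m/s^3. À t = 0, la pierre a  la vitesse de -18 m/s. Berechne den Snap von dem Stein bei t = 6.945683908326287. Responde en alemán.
Wir müssen unsere Gleichung für die Beschleunigung a(t) = 54·exp(-3·t) 2-mal ableiten. Durch Ableiten von der Beschleunigung erhalten wir den Ruck: j(t) = -162·exp(-3·t). Durch Ableiten von dem Ruck erhalten wir den Snap: s(t) = 486·exp(-3·t). Mit s(t) = 486·exp(-3·t) und Einsetzen von t = 6.945683908326287, finden wir s = 4.33730223449139E-7.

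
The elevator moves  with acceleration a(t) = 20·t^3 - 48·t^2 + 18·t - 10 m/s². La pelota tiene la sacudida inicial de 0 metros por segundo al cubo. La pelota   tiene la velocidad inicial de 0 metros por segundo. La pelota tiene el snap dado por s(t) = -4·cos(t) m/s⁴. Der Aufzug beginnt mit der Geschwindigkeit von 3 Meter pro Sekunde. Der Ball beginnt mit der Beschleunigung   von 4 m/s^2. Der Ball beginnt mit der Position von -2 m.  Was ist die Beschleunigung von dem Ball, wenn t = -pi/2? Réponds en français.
En partant du snap s(t) = -4·cos(t), nous prenons 2 primitives. En intégrant le snap et en utilisant la condition initiale j(0) = 0, nous obtenons j(t) = -4·sin(t). L'intégrale du jerk, avec a(0) = 4, donne l'accélération: a(t) = 4·cos(t). En utilisant a(t) = 4·cos(t) et en substituant t = -pi/2, nous trouvons a = 0.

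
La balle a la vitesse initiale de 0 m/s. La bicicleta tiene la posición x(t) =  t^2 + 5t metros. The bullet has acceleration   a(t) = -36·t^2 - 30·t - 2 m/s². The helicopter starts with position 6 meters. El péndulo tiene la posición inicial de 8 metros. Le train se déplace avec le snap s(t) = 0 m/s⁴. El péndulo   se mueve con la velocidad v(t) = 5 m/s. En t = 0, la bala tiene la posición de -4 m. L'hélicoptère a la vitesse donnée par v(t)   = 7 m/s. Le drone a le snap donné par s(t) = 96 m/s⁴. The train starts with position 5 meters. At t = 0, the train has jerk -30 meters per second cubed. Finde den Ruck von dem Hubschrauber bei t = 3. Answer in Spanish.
Para resolver esto, necesitamos tomar 2 derivadas de nuestra ecuación de la velocidad v(t) = 7. La derivada de la velocidad da la aceleración: a(t) = 0. La derivada de la aceleración da la sacudida: j(t) = 0. Usando j(t) = 0 y sustituyendo t = 3, encontramos j = 0.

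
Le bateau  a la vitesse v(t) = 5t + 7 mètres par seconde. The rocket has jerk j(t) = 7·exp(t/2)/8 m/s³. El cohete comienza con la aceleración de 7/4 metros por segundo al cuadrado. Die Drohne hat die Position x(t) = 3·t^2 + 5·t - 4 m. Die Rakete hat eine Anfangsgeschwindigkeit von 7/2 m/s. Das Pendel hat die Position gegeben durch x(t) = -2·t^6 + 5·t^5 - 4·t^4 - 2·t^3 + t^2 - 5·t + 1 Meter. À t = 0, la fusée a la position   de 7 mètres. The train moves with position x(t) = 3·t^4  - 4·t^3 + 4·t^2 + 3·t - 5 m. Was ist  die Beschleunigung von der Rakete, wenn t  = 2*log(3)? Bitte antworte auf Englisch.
To find the answer, we compute 1 integral of j(t) = 7·exp(t/2)/8. Integrating jerk and using the initial condition a(0) = 7/4, we get a(t) = 7·exp(t/2)/4. We have acceleration a(t) = 7·exp(t/2)/4. Substituting t = 2*log(3): a(2*log(3)) = 21/4.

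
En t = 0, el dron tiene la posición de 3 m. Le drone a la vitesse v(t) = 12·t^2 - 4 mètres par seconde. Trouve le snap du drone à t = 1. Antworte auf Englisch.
We must differentiate our velocity equation v(t) = 12·t^2 - 4 3 times. Taking d/dt of v(t), we find a(t) = 24·t. Differentiating acceleration, we get jerk: j(t) = 24. Differentiating jerk, we get snap: s(t) = 0. From the given snap equation s(t) = 0, we substitute t = 1 to get s = 0.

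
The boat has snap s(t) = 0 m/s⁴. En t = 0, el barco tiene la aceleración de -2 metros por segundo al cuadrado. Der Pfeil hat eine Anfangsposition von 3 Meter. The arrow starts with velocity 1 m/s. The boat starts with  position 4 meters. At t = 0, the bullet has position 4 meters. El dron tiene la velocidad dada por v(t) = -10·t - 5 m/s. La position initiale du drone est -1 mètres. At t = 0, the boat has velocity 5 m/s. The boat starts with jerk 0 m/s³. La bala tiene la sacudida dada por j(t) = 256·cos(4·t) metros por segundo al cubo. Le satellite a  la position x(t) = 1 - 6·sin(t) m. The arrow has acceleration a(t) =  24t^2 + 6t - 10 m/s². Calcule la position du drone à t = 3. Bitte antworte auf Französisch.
Nous devons trouver l'intégrale de notre équation de la vitesse v(t) = -10·t - 5 1 fois. En prenant ∫v(t)dt et en appliquant x(0) = -1, nous trouvons x(t) = -5·t^2 - 5·t - 1. En utilisant x(t) = -5·t^2 - 5·t - 1 et en substituant t = 3, nous trouvons x = -61.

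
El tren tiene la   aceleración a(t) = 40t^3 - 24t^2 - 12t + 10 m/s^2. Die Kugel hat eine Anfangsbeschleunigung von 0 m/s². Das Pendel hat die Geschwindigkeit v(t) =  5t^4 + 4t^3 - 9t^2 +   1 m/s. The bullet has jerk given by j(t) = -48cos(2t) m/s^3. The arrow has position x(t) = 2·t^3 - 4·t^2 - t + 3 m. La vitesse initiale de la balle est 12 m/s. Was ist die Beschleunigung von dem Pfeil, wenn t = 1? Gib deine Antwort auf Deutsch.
Um dies zu lösen, müssen wir 2 Ableitungen unserer Gleichung für die Position x(t) = 2·t^3 - 4·t^2 - t + 3 nehmen. Mit d/dt von x(t) finden wir v(t) = 6·t^2 - 8·t - 1. Durch Ableiten von der Geschwindigkeit erhalten wir die Beschleunigung: a(t) = 12·t - 8. Aus der Gleichung für die Beschleunigung a(t) = 12·t - 8, setzen wir t = 1 ein und erhalten a = 4.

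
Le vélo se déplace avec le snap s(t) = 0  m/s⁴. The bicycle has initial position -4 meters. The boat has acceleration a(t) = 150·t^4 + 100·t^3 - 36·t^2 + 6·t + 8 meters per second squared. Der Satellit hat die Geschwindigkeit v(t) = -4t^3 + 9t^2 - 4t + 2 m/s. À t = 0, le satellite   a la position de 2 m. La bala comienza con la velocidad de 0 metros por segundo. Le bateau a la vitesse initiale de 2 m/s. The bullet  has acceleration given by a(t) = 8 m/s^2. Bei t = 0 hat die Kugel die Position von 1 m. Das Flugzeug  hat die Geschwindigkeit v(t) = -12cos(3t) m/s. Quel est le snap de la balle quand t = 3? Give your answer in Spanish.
Debemos derivar nuestra ecuación de la aceleración a(t) = 8 2 veces. Derivando la aceleración, obtenemos la sacudida: j(t) = 0. La derivada de la sacudida da el snap: s(t) = 0. Tenemos el snap s(t) = 0. Sustituyendo t = 3: s(3) = 0.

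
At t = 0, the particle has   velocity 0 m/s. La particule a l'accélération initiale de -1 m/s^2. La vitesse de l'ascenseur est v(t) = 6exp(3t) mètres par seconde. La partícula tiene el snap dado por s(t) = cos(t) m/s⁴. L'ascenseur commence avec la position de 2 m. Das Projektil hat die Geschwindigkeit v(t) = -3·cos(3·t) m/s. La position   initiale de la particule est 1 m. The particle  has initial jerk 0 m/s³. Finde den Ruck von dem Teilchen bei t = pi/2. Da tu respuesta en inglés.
We must find the integral of our snap equation s(t) = cos(t) 1 time. The integral of snap, with j(0) = 0, gives jerk: j(t) = sin(t). From the given jerk equation j(t) = sin(t), we substitute t = pi/2 to get j = 1.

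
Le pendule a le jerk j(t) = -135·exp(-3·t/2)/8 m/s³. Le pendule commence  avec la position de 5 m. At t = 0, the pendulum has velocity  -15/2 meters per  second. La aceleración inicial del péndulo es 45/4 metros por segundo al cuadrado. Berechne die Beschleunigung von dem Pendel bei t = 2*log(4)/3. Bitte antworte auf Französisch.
Nous devons trouver la primitive de notre équation du jerk j(t) = -135·exp(-3·t/2)/8 1 fois. La primitive du jerk, avec a(0) = 45/4, donne l'accélération: a(t) = 45·exp(-3·t/2)/4. De l'équation de l'accélération a(t) = 45·exp(-3·t/2)/4, nous substituons t = 2*log(4)/3 pour obtenir a = 45/16.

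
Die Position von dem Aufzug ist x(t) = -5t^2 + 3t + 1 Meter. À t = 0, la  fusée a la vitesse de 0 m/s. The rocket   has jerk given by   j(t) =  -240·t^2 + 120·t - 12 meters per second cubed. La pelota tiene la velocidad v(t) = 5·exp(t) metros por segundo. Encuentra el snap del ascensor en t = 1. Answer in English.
We must differentiate our position equation x(t) = -5·t^2 + 3·t + 1 4 times. The derivative of position gives velocity: v(t) = 3 - 10·t. Differentiating velocity, we get acceleration: a(t) = -10. Taking d/dt of a(t), we find j(t) = 0. The derivative of jerk gives snap: s(t) = 0. From the given snap equation s(t) = 0, we substitute t = 1 to get s = 0.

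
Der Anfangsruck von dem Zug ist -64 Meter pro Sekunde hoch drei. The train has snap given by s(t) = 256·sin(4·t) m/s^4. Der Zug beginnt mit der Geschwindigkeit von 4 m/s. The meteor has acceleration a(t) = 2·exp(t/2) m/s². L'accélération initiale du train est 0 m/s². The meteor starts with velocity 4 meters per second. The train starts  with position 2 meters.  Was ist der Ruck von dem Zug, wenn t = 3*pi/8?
Ausgehend von dem Snap s(t) = 256·sin(4·t), nehmen wir 1 Integral. Das Integral von dem Snap ist der Ruck. Mit j(0) = -64 erhalten wir j(t) = -64·cos(4·t). Wir haben den Ruck j(t) = -64·cos(4·t). Durch Einsetzen von t = 3*pi/8: j(3*pi/8) = 0.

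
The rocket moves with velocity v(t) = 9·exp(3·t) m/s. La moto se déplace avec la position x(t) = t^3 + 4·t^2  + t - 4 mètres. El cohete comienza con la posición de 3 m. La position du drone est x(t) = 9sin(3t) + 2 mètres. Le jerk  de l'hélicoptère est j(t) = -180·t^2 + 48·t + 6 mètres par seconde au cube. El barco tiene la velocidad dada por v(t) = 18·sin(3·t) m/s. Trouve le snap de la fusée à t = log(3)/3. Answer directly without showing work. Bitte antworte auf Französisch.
À t = log(3)/3, s = 729.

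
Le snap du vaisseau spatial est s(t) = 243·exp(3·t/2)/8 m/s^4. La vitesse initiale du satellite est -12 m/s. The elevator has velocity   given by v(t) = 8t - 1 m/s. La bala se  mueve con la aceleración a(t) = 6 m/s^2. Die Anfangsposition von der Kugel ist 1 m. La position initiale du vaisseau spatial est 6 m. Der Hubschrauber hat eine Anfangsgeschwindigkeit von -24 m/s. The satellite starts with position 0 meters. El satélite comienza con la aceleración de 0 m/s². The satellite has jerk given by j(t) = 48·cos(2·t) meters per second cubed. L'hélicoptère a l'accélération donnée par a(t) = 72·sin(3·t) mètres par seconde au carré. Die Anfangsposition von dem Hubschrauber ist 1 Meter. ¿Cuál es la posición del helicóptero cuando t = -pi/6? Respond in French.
Nous devons intégrer notre équation de l'accélération a(t) = 72·sin(3·t) 2 fois. La primitive de l'accélération est la vitesse. En utilisant v(0) = -24, nous obtenons v(t) = -24·cos(3·t). La primitive de la vitesse, avec x(0) = 1, donne la position: x(t) = 1 - 8·sin(3·t). En utilisant x(t) = 1 - 8·sin(3·t) et en substituant t = -pi/6, nous trouvons x = 9.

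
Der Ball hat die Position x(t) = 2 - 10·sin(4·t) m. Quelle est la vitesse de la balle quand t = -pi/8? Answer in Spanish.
Debemos derivar nuestra ecuación de la posición x(t) = 2 - 10·sin(4·t) 1 vez. Tomando d/dt de x(t), encontramos v(t) = -40·cos(4·t). Usando v(t) = -40·cos(4·t) y sustituyendo t = -pi/8, encontramos v = 0.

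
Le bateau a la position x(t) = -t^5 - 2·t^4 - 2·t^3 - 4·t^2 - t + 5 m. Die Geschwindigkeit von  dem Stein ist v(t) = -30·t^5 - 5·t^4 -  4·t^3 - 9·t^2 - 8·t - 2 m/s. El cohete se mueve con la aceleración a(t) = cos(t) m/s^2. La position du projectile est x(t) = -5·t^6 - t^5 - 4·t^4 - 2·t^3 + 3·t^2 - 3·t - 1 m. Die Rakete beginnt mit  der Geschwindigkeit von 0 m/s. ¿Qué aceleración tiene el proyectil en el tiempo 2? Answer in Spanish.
Debemos derivar nuestra ecuación de la posición x(t) = -5·t^6 - t^5 - 4·t^4 - 2·t^3 + 3·t^2 - 3·t - 1 2 veces. Tomando d/dt de x(t), encontramos v(t) = -30·t^5 - 5·t^4 - 16·t^3 - 6·t^2 + 6·t - 3. Tomando d/dt de v(t), encontramos a(t) = -150·t^4 - 20·t^3 - 48·t^2 - 12·t + 6. Tenemos la aceleración a(t) = -150·t^4 - 20·t^3 - 48·t^2 - 12·t + 6. Sustituyendo t = 2: a(2) = -2770.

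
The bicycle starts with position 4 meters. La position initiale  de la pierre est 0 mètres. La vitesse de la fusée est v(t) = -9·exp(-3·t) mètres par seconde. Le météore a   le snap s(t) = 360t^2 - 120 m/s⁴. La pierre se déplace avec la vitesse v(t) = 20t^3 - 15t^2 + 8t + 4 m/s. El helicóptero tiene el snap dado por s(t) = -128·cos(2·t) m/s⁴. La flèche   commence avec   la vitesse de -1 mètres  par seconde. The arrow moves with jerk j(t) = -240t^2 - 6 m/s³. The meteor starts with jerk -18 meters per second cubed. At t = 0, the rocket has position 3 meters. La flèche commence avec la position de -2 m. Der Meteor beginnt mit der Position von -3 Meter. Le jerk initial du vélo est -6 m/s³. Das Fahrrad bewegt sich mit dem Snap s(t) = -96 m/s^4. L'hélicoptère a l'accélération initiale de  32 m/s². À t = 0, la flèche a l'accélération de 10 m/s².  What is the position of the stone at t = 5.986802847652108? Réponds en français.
Nous devons trouver l'intégrale de notre équation de la vitesse v(t) = 20·t^3 - 15·t^2 + 8·t + 4 1 fois. L'intégrale de la vitesse est la position. En utilisant x(0) = 0, nous obtenons x(t) = 5·t^4 - 5·t^3 + 4·t^2 + 4·t. En utilisant x(t) = 5·t^4 - 5·t^3 + 4·t^2 + 4·t et en substituant t = 5.986802847652108, nous trouvons x = 5517.60136787048.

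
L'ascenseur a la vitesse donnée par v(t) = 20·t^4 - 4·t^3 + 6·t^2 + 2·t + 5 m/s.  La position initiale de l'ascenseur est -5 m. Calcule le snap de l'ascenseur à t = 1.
Pour résoudre ceci, nous devons prendre 3 dérivées de notre équation de la vitesse v(t) = 20·t^4 - 4·t^3 + 6·t^2 + 2·t + 5. En dérivant la vitesse, nous obtenons l'accélération: a(t) = 80·t^3 - 12·t^2 + 12·t + 2. La dérivée de l'accélération donne le jerk: j(t) = 240·t^2 - 24·t + 12. En prenant d/dt de j(t), nous trouvons s(t) = 480·t - 24. Nous avons le snap s(t) = 480·t - 24. En substituant t = 1: s(1) = 456.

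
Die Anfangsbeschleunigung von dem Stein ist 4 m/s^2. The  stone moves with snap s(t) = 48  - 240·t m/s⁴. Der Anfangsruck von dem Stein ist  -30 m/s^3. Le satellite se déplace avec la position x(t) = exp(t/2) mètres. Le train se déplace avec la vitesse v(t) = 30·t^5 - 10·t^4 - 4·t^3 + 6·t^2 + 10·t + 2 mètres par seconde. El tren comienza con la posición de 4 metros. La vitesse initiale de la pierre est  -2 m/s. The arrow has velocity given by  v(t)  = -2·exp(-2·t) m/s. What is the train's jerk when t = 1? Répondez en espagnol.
Partiendo de la velocidad v(t) = 30·t^5 - 10·t^4 - 4·t^3 + 6·t^2 + 10·t + 2, tomamos 2 derivadas. La derivada de la velocidad da la aceleración: a(t) = 150·t^4 - 40·t^3 - 12·t^2 + 12·t + 10. La derivada de la aceleración da la sacudida: j(t) = 600·t^3 - 120·t^2 - 24·t + 12. Tenemos la sacudida j(t) = 600·t^3 - 120·t^2 - 24·t + 12. Sustituyendo t = 1: j(1) = 468.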